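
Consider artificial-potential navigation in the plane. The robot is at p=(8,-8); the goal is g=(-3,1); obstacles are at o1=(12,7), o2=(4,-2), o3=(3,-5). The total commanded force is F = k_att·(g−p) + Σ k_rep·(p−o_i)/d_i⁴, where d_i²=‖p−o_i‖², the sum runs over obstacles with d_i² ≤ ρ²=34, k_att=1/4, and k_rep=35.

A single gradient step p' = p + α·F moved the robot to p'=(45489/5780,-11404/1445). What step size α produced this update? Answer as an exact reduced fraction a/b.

α = 1/20

F_att = 1/4·(g−p) = 1/4·(-11,9) = (-2.7500,2.2500)
o1: d²=241 > ρ²=34 → inactive
o2: d²=52 > ρ²=34 → inactive
o3: d²=34 ≤ ρ²=34; F_rep = 35·(5,-3)/34² = (0.1514,-0.0908)
F = F_att + ΣF_rep = (-2.5986,2.1592)
Δp = p'−p = (-0.1299,0.1080); α = Δx/Fx = (-751/5780) / (-751/289) = 1/20
check: Δy/Fy = (156/1445) / (624/289) = 1/20 ✓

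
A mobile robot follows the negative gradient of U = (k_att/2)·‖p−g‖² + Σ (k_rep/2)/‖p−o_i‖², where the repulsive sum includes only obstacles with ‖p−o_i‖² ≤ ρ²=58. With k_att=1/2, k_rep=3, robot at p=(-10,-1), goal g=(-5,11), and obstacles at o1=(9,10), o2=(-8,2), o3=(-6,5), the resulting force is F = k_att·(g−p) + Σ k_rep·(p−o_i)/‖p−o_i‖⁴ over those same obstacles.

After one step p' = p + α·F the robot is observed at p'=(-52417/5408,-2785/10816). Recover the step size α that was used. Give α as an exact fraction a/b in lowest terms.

α = 1/8

F_att = 1/2·(g−p) = 1/2·(5,12) = (2.5000,6.0000)
o1: d²=482 > ρ²=58 → inactive
o2: d²=13 ≤ ρ²=58; F_rep = 3·(-2,-3)/13² = (-0.0355,-0.0533)
o3: d²=52 ≤ ρ²=58; F_rep = 3·(-4,-6)/52² = (-0.0044,-0.0067)
F = F_att + ΣF_rep = (2.4601,5.9401)
Δp = p'−p = (0.3075,0.7425); α = Δx/Fx = (1663/5408) / (1663/676) = 1/8
check: Δy/Fy = (8031/10816) / (8031/1352) = 1/8 ✓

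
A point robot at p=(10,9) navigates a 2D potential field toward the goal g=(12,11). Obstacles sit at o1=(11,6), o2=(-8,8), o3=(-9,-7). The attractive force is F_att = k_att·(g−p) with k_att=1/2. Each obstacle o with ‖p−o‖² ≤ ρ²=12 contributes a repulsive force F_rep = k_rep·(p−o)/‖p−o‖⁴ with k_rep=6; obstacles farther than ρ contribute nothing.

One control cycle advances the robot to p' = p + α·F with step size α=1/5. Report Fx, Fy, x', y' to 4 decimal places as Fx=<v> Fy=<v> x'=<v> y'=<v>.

F_att = 1/2·(g−p) = 1/2·(2,2) = (1.0000,1.0000)
o1: d²=10 ≤ ρ²=12; F_rep = 6·(-1,3)/10² = (-0.0600,0.1800)
o2: d²=325 > ρ²=12 → inactive
o3: d²=617 > ρ²=12 → inactive
F = F_att + ΣF_rep = (0.9400,1.1800)
p' = p + 1/5·F = (10.1880,9.2360)

Fx=0.9400 Fy=1.1800 x'=10.1880 y'=9.2360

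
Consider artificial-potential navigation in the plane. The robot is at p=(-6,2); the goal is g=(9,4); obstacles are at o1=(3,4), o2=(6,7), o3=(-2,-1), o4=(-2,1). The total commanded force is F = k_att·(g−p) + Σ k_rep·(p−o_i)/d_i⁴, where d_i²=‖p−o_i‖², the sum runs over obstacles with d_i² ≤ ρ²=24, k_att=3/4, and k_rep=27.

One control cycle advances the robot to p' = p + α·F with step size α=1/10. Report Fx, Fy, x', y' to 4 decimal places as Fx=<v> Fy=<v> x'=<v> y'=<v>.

Fx=10.8763 Fy=1.5934 x'=-4.9124 y'=2.1593

F_att = 3/4·(g−p) = 3/4·(15,2) = (11.2500,1.5000)
o1: d²=85 > ρ²=24 → inactive
o2: d²=169 > ρ²=24 → inactive
o3: d²=25 > ρ²=24 → inactive
o4: d²=17 ≤ ρ²=24; F_rep = 27·(-4,1)/17² = (-0.3737,0.0934)
F = F_att + ΣF_rep = (10.8763,1.5934)
p' = p + 1/10·F = (-4.9124,2.1593)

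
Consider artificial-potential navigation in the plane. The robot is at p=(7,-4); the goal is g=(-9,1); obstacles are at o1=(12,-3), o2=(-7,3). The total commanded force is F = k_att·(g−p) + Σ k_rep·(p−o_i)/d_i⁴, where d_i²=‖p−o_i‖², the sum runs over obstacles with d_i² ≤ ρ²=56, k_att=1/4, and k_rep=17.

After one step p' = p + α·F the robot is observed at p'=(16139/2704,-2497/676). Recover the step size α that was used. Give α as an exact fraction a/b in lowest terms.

α = 1/4

F_att = 1/4·(g−p) = 1/4·(-16,5) = (-4.0000,1.2500)
o1: d²=26 ≤ ρ²=56; F_rep = 17·(-5,-1)/26² = (-0.1257,-0.0251)
o2: d²=245 > ρ²=56 → inactive
F = F_att + ΣF_rep = (-4.1257,1.2249)
Δp = p'−p = (-1.0314,0.3062); α = Δx/Fx = (-2789/2704) / (-2789/676) = 1/4
check: Δy/Fy = (207/676) / (207/169) = 1/4 ✓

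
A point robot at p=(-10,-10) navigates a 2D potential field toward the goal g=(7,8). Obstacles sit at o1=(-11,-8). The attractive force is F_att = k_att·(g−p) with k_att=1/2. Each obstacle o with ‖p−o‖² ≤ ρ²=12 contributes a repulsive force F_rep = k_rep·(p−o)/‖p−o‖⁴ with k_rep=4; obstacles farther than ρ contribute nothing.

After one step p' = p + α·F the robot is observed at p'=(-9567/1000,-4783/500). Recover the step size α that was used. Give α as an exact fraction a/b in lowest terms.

α = 1/20

F_att = 1/2·(g−p) = 1/2·(17,18) = (8.5000,9.0000)
o1: d²=5 ≤ ρ²=12; F_rep = 4·(1,-2)/5² = (0.1600,-0.3200)
F = F_att + ΣF_rep = (8.6600,8.6800)
Δp = p'−p = (0.4330,0.4340); α = Δx/Fx = (433/1000) / (433/50) = 1/20
check: Δy/Fy = (217/500) / (217/25) = 1/20 ✓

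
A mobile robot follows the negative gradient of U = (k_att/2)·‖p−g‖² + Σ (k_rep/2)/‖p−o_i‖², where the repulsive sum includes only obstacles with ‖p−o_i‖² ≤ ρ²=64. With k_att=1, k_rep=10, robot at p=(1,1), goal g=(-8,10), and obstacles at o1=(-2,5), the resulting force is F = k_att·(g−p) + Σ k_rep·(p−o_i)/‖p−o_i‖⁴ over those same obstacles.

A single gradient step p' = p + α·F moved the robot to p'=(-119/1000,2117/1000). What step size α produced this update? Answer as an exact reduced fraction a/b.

α = 1/8

F_att = 1·(g−p) = 1·(-9,9) = (-9.0000,9.0000)
o1: d²=25 ≤ ρ²=64; F_rep = 10·(3,-4)/25² = (0.0480,-0.0640)
F = F_att + ΣF_rep = (-8.9520,8.9360)
Δp = p'−p = (-1.1190,1.1170); α = Δx/Fx = (-1119/1000) / (-1119/125) = 1/8
check: Δy/Fy = (1117/1000) / (1117/125) = 1/8 ✓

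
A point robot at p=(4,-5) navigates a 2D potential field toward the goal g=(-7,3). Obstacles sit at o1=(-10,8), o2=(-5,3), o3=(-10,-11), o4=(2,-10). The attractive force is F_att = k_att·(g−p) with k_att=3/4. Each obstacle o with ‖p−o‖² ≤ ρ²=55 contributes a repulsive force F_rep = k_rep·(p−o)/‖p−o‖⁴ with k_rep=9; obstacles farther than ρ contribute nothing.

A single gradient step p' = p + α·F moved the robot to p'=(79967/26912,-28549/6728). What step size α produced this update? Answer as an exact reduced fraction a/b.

F_att = 3/4·(g−p) = 3/4·(-11,8) = (-8.2500,6.0000)
o1: d²=365 > ρ²=55 → inactive
o2: d²=145 > ρ²=55 → inactive
o3: d²=232 > ρ²=55 → inactive
o4: d²=29 ≤ ρ²=55; F_rep = 9·(2,5)/29² = (0.0214,0.0535)
F = F_att + ΣF_rep = (-8.2286,6.0535)
Δp = p'−p = (-1.0286,0.7567); α = Δx/Fx = (-27681/26912) / (-27681/3364) = 1/8
check: Δy/Fy = (5091/6728) / (5091/841) = 1/8 ✓

α = 1/8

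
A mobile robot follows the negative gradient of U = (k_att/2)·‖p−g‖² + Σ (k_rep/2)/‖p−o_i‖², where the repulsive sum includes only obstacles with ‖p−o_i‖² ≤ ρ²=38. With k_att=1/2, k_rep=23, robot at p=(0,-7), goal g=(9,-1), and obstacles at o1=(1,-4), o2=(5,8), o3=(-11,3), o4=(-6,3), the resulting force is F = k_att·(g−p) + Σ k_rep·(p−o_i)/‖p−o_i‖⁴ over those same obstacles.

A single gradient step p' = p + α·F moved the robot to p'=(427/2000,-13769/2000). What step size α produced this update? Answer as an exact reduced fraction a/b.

F_att = 1/2·(g−p) = 1/2·(9,6) = (4.5000,3.0000)
o1: d²=10 ≤ ρ²=38; F_rep = 23·(-1,-3)/10² = (-0.2300,-0.6900)
o2: d²=250 > ρ²=38 → inactive
o3: d²=221 > ρ²=38 → inactive
o4: d²=136 > ρ²=38 → inactive
F = F_att + ΣF_rep = (4.2700,2.3100)
Δp = p'−p = (0.2135,0.1155); α = Δx/Fx = (427/2000) / (427/100) = 1/20
check: Δy/Fy = (231/2000) / (231/100) = 1/20 ✓

α = 1/20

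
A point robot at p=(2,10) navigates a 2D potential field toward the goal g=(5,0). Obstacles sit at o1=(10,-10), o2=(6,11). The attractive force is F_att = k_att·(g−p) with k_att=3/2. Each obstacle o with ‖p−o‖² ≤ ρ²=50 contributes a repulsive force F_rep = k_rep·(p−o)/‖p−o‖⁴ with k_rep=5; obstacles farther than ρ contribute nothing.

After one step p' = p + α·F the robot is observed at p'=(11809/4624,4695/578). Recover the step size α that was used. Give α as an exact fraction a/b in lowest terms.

α = 1/8

F_att = 3/2·(g−p) = 3/2·(3,-10) = (4.5000,-15.0000)
o1: d²=464 > ρ²=50 → inactive
o2: d²=17 ≤ ρ²=50; F_rep = 5·(-4,-1)/17² = (-0.0692,-0.0173)
F = F_att + ΣF_rep = (4.4308,-15.0173)
Δp = p'−p = (0.5538,-1.8772); α = Δx/Fx = (2561/4624) / (2561/578) = 1/8
check: Δy/Fy = (-1085/578) / (-4340/289) = 1/8 ✓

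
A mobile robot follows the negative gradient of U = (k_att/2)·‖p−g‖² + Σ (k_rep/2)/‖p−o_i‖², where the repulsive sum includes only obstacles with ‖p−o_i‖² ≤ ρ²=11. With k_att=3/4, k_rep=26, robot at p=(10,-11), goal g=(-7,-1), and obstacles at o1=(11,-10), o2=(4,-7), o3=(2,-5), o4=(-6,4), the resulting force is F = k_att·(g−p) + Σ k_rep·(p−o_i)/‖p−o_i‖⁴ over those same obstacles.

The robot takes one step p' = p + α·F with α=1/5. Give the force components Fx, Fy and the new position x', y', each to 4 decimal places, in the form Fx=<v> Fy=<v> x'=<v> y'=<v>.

F_att = 3/4·(g−p) = 3/4·(-17,10) = (-12.7500,7.5000)
o1: d²=2 ≤ ρ²=11; F_rep = 26·(-1,-1)/2² = (-6.5000,-6.5000)
o2: d²=52 > ρ²=11 → inactive
o3: d²=100 > ρ²=11 → inactive
o4: d²=481 > ρ²=11 → inactive
F = F_att + ΣF_rep = (-19.2500,1.0000)
p' = p + 1/5·F = (6.1500,-10.8000)

Fx=-19.2500 Fy=1.0000 x'=6.1500 y'=-10.8000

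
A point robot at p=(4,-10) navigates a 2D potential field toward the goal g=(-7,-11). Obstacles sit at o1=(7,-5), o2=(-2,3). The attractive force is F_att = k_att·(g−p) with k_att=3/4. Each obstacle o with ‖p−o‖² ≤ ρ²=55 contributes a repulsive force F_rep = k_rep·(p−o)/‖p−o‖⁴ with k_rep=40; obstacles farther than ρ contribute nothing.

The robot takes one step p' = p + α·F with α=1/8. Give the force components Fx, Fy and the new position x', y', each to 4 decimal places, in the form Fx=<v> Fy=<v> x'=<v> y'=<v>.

F_att = 3/4·(g−p) = 3/4·(-11,-1) = (-8.2500,-0.7500)
o1: d²=34 ≤ ρ²=55; F_rep = 40·(-3,-5)/34² = (-0.1038,-0.1730)
o2: d²=205 > ρ²=55 → inactive
F = F_att + ΣF_rep = (-8.3538,-0.9230)
p' = p + 1/8·F = (2.9558,-10.1154)

Fx=-8.3538 Fy=-0.9230 x'=2.9558 y'=-10.1154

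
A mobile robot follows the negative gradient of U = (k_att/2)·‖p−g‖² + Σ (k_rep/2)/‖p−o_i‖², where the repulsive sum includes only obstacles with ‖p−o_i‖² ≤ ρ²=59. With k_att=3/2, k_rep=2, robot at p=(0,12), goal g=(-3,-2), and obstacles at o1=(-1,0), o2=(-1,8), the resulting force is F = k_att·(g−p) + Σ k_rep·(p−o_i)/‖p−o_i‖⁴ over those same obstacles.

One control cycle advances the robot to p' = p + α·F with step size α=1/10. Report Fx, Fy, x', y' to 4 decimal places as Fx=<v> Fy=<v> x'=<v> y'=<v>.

Fx=-4.4931 Fy=-20.9723 x'=-0.4493 y'=9.9028

F_att = 3/2·(g−p) = 3/2·(-3,-14) = (-4.5000,-21.0000)
o1: d²=145 > ρ²=59 → inactive
o2: d²=17 ≤ ρ²=59; F_rep = 2·(1,4)/17² = (0.0069,0.0277)
F = F_att + ΣF_rep = (-4.4931,-20.9723)
p' = p + 1/10·F = (-0.4493,9.9028)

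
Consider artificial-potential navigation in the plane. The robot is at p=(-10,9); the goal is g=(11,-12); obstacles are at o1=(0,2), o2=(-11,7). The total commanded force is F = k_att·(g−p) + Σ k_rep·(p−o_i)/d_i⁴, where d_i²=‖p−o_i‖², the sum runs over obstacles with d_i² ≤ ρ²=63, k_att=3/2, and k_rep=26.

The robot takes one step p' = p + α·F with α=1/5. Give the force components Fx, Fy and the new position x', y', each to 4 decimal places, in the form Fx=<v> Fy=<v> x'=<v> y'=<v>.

F_att = 3/2·(g−p) = 3/2·(21,-21) = (31.5000,-31.5000)
o1: d²=149 > ρ²=63 → inactive
o2: d²=5 ≤ ρ²=63; F_rep = 26·(1,2)/5² = (1.0400,2.0800)
F = F_att + ΣF_rep = (32.5400,-29.4200)
p' = p + 1/5·F = (-3.4920,3.1160)

Fx=32.5400 Fy=-29.4200 x'=-3.4920 y'=3.1160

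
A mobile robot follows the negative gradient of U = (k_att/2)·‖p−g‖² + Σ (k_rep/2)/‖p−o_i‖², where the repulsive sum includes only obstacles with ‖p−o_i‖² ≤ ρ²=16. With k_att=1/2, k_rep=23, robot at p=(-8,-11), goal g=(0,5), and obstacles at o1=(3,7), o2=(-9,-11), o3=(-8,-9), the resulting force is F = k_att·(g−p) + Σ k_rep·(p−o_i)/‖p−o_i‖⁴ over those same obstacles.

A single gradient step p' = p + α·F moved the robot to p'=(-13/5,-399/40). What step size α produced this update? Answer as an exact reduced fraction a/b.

F_att = 1/2·(g−p) = 1/2·(8,16) = (4.0000,8.0000)
o1: d²=445 > ρ²=16 → inactive
o2: d²=1 ≤ ρ²=16; F_rep = 23·(1,0)/1² = (23.0000,0.0000)
o3: d²=4 ≤ ρ²=16; F_rep = 23·(0,-2)/4² = (0.0000,-2.8750)
F = F_att + ΣF_rep = (27.0000,5.1250)
Δp = p'−p = (5.4000,1.0250); α = Δx/Fx = (27/5) / (27) = 1/5
check: Δy/Fy = (41/40) / (41/8) = 1/5 ✓

α = 1/5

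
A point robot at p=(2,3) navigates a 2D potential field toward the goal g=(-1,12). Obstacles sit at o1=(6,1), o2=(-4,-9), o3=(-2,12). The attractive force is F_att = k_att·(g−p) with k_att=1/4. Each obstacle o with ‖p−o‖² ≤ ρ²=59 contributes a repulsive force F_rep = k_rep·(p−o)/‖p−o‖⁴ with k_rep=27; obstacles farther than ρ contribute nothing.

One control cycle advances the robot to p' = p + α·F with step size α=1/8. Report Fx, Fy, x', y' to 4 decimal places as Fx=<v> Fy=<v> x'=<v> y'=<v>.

Fx=-1.0200 Fy=2.3850 x'=1.8725 y'=3.2981

F_att = 1/4·(g−p) = 1/4·(-3,9) = (-0.7500,2.2500)
o1: d²=20 ≤ ρ²=59; F_rep = 27·(-4,2)/20² = (-0.2700,0.1350)
o2: d²=180 > ρ²=59 → inactive
o3: d²=97 > ρ²=59 → inactive
F = F_att + ΣF_rep = (-1.0200,2.3850)
p' = p + 1/8·F = (1.8725,3.2981)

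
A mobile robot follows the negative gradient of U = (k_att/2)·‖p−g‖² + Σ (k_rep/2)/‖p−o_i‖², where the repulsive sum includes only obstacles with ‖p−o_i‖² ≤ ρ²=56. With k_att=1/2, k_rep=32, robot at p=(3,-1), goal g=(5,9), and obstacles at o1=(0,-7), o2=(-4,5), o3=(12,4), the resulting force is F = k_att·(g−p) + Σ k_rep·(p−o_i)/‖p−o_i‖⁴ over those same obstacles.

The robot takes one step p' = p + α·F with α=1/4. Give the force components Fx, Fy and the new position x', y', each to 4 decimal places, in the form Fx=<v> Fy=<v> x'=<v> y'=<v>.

Fx=1.0474 Fy=5.0948 x'=3.2619 y'=0.2737

F_att = 1/2·(g−p) = 1/2·(2,10) = (1.0000,5.0000)
o1: d²=45 ≤ ρ²=56; F_rep = 32·(3,6)/45² = (0.0474,0.0948)
o2: d²=85 > ρ²=56 → inactive
o3: d²=106 > ρ²=56 → inactive
F = F_att + ΣF_rep = (1.0474,5.0948)
p' = p + 1/4·F = (3.2619,0.2737)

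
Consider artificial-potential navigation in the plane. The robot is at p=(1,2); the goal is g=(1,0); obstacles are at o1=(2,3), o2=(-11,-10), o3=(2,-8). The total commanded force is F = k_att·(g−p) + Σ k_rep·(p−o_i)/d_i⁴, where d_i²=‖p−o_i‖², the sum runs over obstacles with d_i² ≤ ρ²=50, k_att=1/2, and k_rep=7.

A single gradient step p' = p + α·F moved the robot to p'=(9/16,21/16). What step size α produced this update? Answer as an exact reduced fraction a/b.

α = 1/4

F_att = 1/2·(g−p) = 1/2·(0,-2) = (0.0000,-1.0000)
o1: d²=2 ≤ ρ²=50; F_rep = 7·(-1,-1)/2² = (-1.7500,-1.7500)
o2: d²=288 > ρ²=50 → inactive
o3: d²=101 > ρ²=50 → inactive
F = F_att + ΣF_rep = (-1.7500,-2.7500)
Δp = p'−p = (-0.4375,-0.6875); α = Δx/Fx = (-7/16) / (-7/4) = 1/4
check: Δy/Fy = (-11/16) / (-11/4) = 1/4 ✓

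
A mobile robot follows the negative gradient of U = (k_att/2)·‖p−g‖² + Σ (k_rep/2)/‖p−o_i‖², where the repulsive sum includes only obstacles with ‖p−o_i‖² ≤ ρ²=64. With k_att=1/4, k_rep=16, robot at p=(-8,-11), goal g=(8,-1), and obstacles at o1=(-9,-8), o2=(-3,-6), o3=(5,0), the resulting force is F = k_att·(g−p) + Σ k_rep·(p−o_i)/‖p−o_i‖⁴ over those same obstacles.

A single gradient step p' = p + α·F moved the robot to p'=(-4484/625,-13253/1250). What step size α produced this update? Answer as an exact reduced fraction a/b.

α = 1/5

F_att = 1/4·(g−p) = 1/4·(16,10) = (4.0000,2.5000)
o1: d²=10 ≤ ρ²=64; F_rep = 16·(1,-3)/10² = (0.1600,-0.4800)
o2: d²=50 ≤ ρ²=64; F_rep = 16·(-5,-5)/50² = (-0.0320,-0.0320)
o3: d²=290 > ρ²=64 → inactive
F = F_att + ΣF_rep = (4.1280,1.9880)
Δp = p'−p = (0.8256,0.3976); α = Δx/Fx = (516/625) / (516/125) = 1/5
check: Δy/Fy = (497/1250) / (497/250) = 1/5 ✓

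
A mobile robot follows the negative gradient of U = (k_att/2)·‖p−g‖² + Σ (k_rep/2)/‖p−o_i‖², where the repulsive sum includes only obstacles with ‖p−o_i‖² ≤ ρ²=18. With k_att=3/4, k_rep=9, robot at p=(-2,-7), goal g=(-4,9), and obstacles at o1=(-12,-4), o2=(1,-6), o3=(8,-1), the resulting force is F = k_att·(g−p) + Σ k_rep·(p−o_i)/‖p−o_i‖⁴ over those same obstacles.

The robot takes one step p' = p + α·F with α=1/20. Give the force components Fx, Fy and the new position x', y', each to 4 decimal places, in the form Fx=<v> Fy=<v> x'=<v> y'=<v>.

Fx=-1.7700 Fy=11.9100 x'=-2.0885 y'=-6.4045

F_att = 3/4·(g−p) = 3/4·(-2,16) = (-1.5000,12.0000)
o1: d²=109 > ρ²=18 → inactive
o2: d²=10 ≤ ρ²=18; F_rep = 9·(-3,-1)/10² = (-0.2700,-0.0900)
o3: d²=136 > ρ²=18 → inactive
F = F_att + ΣF_rep = (-1.7700,11.9100)
p' = p + 1/20·F = (-2.0885,-6.4045)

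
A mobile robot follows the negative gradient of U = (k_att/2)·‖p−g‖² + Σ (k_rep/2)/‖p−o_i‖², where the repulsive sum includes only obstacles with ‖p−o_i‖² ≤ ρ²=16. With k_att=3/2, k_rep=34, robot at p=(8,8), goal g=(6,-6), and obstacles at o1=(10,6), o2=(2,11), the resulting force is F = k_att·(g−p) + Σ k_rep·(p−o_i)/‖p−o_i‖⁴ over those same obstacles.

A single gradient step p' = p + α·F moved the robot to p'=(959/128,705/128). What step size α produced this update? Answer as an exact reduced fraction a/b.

F_att = 3/2·(g−p) = 3/2·(-2,-14) = (-3.0000,-21.0000)
o1: d²=8 ≤ ρ²=16; F_rep = 34·(-2,2)/8² = (-1.0625,1.0625)
o2: d²=45 > ρ²=16 → inactive
F = F_att + ΣF_rep = (-4.0625,-19.9375)
Δp = p'−p = (-0.5078,-2.4922); α = Δx/Fx = (-65/128) / (-65/16) = 1/8
check: Δy/Fy = (-319/128) / (-319/16) = 1/8 ✓

α = 1/8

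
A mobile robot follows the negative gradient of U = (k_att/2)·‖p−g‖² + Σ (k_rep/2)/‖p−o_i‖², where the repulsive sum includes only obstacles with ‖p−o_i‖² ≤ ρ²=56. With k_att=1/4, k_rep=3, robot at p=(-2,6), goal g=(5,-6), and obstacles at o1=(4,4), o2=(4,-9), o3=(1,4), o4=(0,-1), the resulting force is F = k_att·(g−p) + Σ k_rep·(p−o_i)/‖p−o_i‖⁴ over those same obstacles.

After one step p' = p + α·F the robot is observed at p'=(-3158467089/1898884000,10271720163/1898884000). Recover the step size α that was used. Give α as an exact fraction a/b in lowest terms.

F_att = 1/4·(g−p) = 1/4·(7,-12) = (1.7500,-3.0000)
o1: d²=40 ≤ ρ²=56; F_rep = 3·(-6,2)/40² = (-0.0112,0.0037)
o2: d²=261 > ρ²=56 → inactive
o3: d²=13 ≤ ρ²=56; F_rep = 3·(-3,2)/13² = (-0.0533,0.0355)
o4: d²=53 ≤ ρ²=56; F_rep = 3·(-2,7)/53² = (-0.0021,0.0075)
F = F_att + ΣF_rep = (1.6834,-2.9533)
Δp = p'−p = (0.3367,-0.5907); α = Δx/Fx = (639300911/1898884000) / (639300911/379776800) = 1/5
check: Δy/Fy = (-1121583837/1898884000) / (-1121583837/379776800) = 1/5 ✓

α = 1/5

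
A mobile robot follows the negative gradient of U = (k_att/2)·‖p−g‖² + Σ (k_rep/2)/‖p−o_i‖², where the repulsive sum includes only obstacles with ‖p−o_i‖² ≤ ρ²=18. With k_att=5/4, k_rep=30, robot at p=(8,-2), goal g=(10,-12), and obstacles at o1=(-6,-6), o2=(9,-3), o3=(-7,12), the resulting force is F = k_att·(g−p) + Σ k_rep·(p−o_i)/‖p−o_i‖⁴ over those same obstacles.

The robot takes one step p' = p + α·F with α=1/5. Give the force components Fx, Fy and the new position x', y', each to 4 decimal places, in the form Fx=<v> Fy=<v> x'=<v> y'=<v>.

F_att = 5/4·(g−p) = 5/4·(2,-10) = (2.5000,-12.5000)
o1: d²=212 > ρ²=18 → inactive
o2: d²=2 ≤ ρ²=18; F_rep = 30·(-1,1)/2² = (-7.5000,7.5000)
o3: d²=421 > ρ²=18 → inactive
F = F_att + ΣF_rep = (-5.0000,-5.0000)
p' = p + 1/5·F = (7.0000,-3.0000)

Fx=-5.0000 Fy=-5.0000 x'=7.0000 y'=-3.0000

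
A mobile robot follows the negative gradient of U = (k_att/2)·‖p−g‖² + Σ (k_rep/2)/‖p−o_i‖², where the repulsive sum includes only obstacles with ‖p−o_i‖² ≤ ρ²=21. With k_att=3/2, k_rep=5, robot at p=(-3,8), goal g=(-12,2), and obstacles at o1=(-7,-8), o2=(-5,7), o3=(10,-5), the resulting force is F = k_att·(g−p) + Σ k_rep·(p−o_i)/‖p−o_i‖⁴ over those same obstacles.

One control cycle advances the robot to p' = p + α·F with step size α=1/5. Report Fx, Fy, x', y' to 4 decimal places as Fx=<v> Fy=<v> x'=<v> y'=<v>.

F_att = 3/2·(g−p) = 3/2·(-9,-6) = (-13.5000,-9.0000)
o1: d²=272 > ρ²=21 → inactive
o2: d²=5 ≤ ρ²=21; F_rep = 5·(2,1)/5² = (0.4000,0.2000)
o3: d²=338 > ρ²=21 → inactive
F = F_att + ΣF_rep = (-13.1000,-8.8000)
p' = p + 1/5·F = (-5.6200,6.2400)

Fx=-13.1000 Fy=-8.8000 x'=-5.6200 y'=6.2400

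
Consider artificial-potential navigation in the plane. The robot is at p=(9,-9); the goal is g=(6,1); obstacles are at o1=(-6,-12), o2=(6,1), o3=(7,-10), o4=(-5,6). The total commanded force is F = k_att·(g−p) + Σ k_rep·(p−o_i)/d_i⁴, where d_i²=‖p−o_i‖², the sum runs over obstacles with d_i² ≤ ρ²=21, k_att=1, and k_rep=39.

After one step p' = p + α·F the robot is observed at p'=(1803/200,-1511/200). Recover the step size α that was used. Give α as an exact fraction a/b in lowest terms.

F_att = 1·(g−p) = 1·(-3,10) = (-3.0000,10.0000)
o1: d²=234 > ρ²=21 → inactive
o2: d²=109 > ρ²=21 → inactive
o3: d²=5 ≤ ρ²=21; F_rep = 39·(2,1)/5² = (3.1200,1.5600)
o4: d²=421 > ρ²=21 → inactive
F = F_att + ΣF_rep = (0.1200,11.5600)
Δp = p'−p = (0.0150,1.4450); α = Δx/Fx = (3/200) / (3/25) = 1/8
check: Δy/Fy = (289/200) / (289/25) = 1/8 ✓

α = 1/8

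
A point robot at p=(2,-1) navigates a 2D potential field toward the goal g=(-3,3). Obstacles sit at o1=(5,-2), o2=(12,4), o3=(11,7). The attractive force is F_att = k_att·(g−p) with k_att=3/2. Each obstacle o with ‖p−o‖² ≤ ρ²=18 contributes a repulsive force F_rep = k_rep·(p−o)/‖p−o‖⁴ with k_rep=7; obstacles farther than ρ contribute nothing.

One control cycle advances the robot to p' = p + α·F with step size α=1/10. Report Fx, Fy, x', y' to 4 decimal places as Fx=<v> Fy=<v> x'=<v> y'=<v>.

F_att = 3/2·(g−p) = 3/2·(-5,4) = (-7.5000,6.0000)
o1: d²=10 ≤ ρ²=18; F_rep = 7·(-3,1)/10² = (-0.2100,0.0700)
o2: d²=125 > ρ²=18 → inactive
o3: d²=145 > ρ²=18 → inactive
F = F_att + ΣF_rep = (-7.7100,6.0700)
p' = p + 1/10·F = (1.2290,-0.3930)

Fx=-7.7100 Fy=6.0700 x'=1.2290 y'=-0.3930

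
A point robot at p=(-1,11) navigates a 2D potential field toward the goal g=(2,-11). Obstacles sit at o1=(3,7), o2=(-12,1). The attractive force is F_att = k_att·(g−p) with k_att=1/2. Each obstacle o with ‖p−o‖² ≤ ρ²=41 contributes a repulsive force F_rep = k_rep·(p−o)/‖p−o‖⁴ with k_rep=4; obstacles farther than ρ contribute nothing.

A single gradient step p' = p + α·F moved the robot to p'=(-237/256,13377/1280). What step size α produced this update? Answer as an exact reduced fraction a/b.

α = 1/20

F_att = 1/2·(g−p) = 1/2·(3,-22) = (1.5000,-11.0000)
o1: d²=32 ≤ ρ²=41; F_rep = 4·(-4,4)/32² = (-0.0156,0.0156)
o2: d²=221 > ρ²=41 → inactive
F = F_att + ΣF_rep = (1.4844,-10.9844)
Δp = p'−p = (0.0742,-0.5492); α = Δx/Fx = (19/256) / (95/64) = 1/20
check: Δy/Fy = (-703/1280) / (-703/64) = 1/20 ✓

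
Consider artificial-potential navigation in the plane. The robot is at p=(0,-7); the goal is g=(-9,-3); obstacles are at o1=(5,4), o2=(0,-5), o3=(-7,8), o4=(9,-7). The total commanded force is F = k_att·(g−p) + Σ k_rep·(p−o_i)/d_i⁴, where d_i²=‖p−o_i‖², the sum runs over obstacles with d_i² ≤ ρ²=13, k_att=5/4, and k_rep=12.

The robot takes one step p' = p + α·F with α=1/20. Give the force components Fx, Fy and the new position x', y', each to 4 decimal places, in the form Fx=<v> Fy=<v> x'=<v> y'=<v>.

Fx=-11.2500 Fy=3.5000 x'=-0.5625 y'=-6.8250

F_att = 5/4·(g−p) = 5/4·(-9,4) = (-11.2500,5.0000)
o1: d²=146 > ρ²=13 → inactive
o2: d²=4 ≤ ρ²=13; F_rep = 12·(0,-2)/4² = (0.0000,-1.5000)
o3: d²=274 > ρ²=13 → inactive
o4: d²=81 > ρ²=13 → inactive
F = F_att + ΣF_rep = (-11.2500,3.5000)
p' = p + 1/20·F = (-0.5625,-6.8250)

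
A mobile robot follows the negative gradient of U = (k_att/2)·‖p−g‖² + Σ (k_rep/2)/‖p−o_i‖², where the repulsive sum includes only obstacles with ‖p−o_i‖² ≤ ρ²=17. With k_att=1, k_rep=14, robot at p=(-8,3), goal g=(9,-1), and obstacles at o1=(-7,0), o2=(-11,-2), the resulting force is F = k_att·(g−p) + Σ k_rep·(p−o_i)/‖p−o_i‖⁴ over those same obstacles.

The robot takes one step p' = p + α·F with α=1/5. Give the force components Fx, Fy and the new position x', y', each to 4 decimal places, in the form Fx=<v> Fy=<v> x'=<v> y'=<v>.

Fx=16.8600 Fy=-3.5800 x'=-4.6280 y'=2.2840

F_att = 1·(g−p) = 1·(17,-4) = (17.0000,-4.0000)
o1: d²=10 ≤ ρ²=17; F_rep = 14·(-1,3)/10² = (-0.1400,0.4200)
o2: d²=34 > ρ²=17 → inactive
F = F_att + ΣF_rep = (16.8600,-3.5800)
p' = p + 1/5·F = (-4.6280,2.2840)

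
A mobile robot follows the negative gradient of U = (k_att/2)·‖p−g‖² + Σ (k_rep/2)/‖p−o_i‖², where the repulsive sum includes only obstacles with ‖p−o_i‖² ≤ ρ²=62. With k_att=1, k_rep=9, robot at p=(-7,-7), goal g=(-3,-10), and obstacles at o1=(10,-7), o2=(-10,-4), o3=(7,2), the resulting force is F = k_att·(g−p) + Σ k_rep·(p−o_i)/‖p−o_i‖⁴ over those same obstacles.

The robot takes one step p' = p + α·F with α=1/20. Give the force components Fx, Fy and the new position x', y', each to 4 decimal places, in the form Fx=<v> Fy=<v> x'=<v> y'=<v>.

F_att = 1·(g−p) = 1·(4,-3) = (4.0000,-3.0000)
o1: d²=289 > ρ²=62 → inactive
o2: d²=18 ≤ ρ²=62; F_rep = 9·(3,-3)/18² = (0.0833,-0.0833)
o3: d²=277 > ρ²=62 → inactive
F = F_att + ΣF_rep = (4.0833,-3.0833)
p' = p + 1/20·F = (-6.7958,-7.1542)

Fx=4.0833 Fy=-3.0833 x'=-6.7958 y'=-7.1542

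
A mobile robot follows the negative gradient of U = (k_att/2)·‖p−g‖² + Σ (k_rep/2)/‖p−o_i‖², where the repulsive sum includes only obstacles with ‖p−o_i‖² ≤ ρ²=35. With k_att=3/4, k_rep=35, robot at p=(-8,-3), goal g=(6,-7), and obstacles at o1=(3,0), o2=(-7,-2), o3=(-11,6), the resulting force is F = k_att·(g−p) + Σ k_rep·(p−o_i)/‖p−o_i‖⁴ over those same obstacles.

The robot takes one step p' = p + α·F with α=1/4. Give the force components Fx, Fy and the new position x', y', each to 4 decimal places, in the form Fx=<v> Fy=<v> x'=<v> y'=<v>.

Fx=1.7500 Fy=-11.7500 x'=-7.5625 y'=-5.9375

F_att = 3/4·(g−p) = 3/4·(14,-4) = (10.5000,-3.0000)
o1: d²=130 > ρ²=35 → inactive
o2: d²=2 ≤ ρ²=35; F_rep = 35·(-1,-1)/2² = (-8.7500,-8.7500)
o3: d²=90 > ρ²=35 → inactive
F = F_att + ΣF_rep = (1.7500,-11.7500)
p' = p + 1/4·F = (-7.5625,-5.9375)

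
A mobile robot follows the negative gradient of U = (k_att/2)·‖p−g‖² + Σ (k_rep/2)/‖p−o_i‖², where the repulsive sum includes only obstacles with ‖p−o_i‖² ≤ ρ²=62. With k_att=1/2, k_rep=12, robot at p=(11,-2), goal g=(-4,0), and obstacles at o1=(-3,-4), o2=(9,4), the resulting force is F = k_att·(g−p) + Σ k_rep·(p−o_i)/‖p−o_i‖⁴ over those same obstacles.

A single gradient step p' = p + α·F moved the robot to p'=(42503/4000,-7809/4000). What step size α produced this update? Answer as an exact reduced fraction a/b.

F_att = 1/2·(g−p) = 1/2·(-15,2) = (-7.5000,1.0000)
o1: d²=200 > ρ²=62 → inactive
o2: d²=40 ≤ ρ²=62; F_rep = 12·(2,-6)/40² = (0.0150,-0.0450)
F = F_att + ΣF_rep = (-7.4850,0.9550)
Δp = p'−p = (-0.3743,0.0478); α = Δx/Fx = (-1497/4000) / (-1497/200) = 1/20
check: Δy/Fy = (191/4000) / (191/200) = 1/20 ✓

α = 1/20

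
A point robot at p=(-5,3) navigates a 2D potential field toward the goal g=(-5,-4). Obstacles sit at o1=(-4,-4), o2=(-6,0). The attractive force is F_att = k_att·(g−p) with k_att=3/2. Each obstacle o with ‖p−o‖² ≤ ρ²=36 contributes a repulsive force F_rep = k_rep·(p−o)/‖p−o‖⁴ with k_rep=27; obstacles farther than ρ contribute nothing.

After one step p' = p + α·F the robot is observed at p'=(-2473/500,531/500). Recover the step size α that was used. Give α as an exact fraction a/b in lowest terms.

α = 1/5

F_att = 3/2·(g−p) = 3/2·(0,-7) = (0.0000,-10.5000)
o1: d²=50 > ρ²=36 → inactive
o2: d²=10 ≤ ρ²=36; F_rep = 27·(1,3)/10² = (0.2700,0.8100)
F = F_att + ΣF_rep = (0.2700,-9.6900)
Δp = p'−p = (0.0540,-1.9380); α = Δx/Fx = (27/500) / (27/100) = 1/5
check: Δy/Fy = (-969/500) / (-969/100) = 1/5 ✓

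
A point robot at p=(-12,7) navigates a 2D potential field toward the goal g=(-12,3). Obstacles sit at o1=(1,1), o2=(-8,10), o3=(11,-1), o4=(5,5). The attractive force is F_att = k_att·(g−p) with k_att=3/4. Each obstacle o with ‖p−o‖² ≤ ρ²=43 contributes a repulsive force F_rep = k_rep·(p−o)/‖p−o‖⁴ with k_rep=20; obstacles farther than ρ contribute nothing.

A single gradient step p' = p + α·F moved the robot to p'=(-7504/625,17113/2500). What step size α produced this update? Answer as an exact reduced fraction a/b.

F_att = 3/4·(g−p) = 3/4·(0,-4) = (0.0000,-3.0000)
o1: d²=205 > ρ²=43 → inactive
o2: d²=25 ≤ ρ²=43; F_rep = 20·(-4,-3)/25² = (-0.1280,-0.0960)
o3: d²=593 > ρ²=43 → inactive
o4: d²=293 > ρ²=43 → inactive
F = F_att + ΣF_rep = (-0.1280,-3.0960)
Δp = p'−p = (-0.0064,-0.1548); α = Δx/Fx = (-4/625) / (-16/125) = 1/20
check: Δy/Fy = (-387/2500) / (-387/125) = 1/20 ✓

α = 1/20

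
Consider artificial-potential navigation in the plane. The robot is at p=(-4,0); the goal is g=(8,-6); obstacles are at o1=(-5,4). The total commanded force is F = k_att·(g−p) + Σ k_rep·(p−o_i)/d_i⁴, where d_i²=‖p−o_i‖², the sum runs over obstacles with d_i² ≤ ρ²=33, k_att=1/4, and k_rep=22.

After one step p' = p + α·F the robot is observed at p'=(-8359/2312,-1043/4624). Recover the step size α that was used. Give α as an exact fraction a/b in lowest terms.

F_att = 1/4·(g−p) = 1/4·(12,-6) = (3.0000,-1.5000)
o1: d²=17 ≤ ρ²=33; F_rep = 22·(1,-4)/17² = (0.0761,-0.3045)
F = F_att + ΣF_rep = (3.0761,-1.8045)
Δp = p'−p = (0.3845,-0.2256); α = Δx/Fx = (889/2312) / (889/289) = 1/8
check: Δy/Fy = (-1043/4624) / (-1043/578) = 1/8 ✓

α = 1/8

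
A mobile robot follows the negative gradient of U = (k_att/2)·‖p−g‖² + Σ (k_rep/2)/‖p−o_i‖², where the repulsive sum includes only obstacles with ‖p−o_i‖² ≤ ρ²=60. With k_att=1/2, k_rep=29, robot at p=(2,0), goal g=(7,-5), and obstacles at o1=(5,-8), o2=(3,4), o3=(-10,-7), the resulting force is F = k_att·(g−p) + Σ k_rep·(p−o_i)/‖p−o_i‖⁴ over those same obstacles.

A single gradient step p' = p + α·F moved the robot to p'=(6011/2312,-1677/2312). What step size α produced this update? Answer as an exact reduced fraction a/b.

α = 1/4

F_att = 1/2·(g−p) = 1/2·(5,-5) = (2.5000,-2.5000)
o1: d²=73 > ρ²=60 → inactive
o2: d²=17 ≤ ρ²=60; F_rep = 29·(-1,-4)/17² = (-0.1003,-0.4014)
o3: d²=193 > ρ²=60 → inactive
F = F_att + ΣF_rep = (2.3997,-2.9014)
Δp = p'−p = (0.5999,-0.7253); α = Δx/Fx = (1387/2312) / (1387/578) = 1/4
check: Δy/Fy = (-1677/2312) / (-1677/578) = 1/4 ✓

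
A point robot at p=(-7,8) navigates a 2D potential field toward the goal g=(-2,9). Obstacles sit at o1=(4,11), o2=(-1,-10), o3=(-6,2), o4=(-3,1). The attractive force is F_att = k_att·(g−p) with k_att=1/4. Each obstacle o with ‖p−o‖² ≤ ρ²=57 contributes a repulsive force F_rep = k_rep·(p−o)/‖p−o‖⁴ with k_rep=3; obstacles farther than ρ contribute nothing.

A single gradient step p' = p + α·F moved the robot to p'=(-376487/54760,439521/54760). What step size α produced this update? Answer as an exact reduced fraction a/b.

α = 1/10

F_att = 1/4·(g−p) = 1/4·(5,1) = (1.2500,0.2500)
o1: d²=130 > ρ²=57 → inactive
o2: d²=360 > ρ²=57 → inactive
o3: d²=37 ≤ ρ²=57; F_rep = 3·(-1,6)/37² = (-0.0022,0.0131)
o4: d²=65 > ρ²=57 → inactive
F = F_att + ΣF_rep = (1.2478,0.2631)
Δp = p'−p = (0.1248,0.0263); α = Δx/Fx = (6833/54760) / (6833/5476) = 1/10
check: Δy/Fy = (1441/54760) / (1441/5476) = 1/10 ✓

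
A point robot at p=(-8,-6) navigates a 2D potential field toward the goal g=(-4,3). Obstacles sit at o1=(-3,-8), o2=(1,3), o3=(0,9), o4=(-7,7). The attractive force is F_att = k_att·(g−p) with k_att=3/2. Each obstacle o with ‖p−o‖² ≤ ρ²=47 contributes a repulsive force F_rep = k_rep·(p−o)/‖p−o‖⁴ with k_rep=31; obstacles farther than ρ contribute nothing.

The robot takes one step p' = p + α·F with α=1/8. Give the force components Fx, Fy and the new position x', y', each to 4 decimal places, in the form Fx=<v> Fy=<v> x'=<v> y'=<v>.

Fx=5.8157 Fy=13.5737 x'=-7.2730 y'=-4.3033

F_att = 3/2·(g−p) = 3/2·(4,9) = (6.0000,13.5000)
o1: d²=29 ≤ ρ²=47; F_rep = 31·(-5,2)/29² = (-0.1843,0.0737)
o2: d²=162 > ρ²=47 → inactive
o3: d²=289 > ρ²=47 → inactive
o4: d²=170 > ρ²=47 → inactive
F = F_att + ΣF_rep = (5.8157,13.5737)
p' = p + 1/8·F = (-7.2730,-4.3033)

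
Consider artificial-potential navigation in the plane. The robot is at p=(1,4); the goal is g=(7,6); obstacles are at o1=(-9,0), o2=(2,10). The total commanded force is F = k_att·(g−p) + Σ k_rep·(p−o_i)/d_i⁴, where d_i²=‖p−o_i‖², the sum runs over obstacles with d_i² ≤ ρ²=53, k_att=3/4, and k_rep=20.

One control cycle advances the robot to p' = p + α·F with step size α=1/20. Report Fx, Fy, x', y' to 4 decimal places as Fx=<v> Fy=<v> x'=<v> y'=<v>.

Fx=4.4854 Fy=1.4123 x'=1.2243 y'=4.0706

F_att = 3/4·(g−p) = 3/4·(6,2) = (4.5000,1.5000)
o1: d²=116 > ρ²=53 → inactive
o2: d²=37 ≤ ρ²=53; F_rep = 20·(-1,-6)/37² = (-0.0146,-0.0877)
F = F_att + ΣF_rep = (4.4854,1.4123)
p' = p + 1/20·F = (1.2243,4.0706)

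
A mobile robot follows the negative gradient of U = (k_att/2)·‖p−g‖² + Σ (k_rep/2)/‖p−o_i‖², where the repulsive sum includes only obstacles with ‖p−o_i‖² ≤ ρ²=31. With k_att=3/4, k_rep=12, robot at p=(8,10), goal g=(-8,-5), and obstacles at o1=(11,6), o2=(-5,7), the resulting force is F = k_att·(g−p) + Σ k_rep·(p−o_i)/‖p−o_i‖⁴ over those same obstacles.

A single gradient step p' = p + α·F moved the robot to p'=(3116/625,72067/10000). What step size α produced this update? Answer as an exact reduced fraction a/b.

α = 1/4

F_att = 3/4·(g−p) = 3/4·(-16,-15) = (-12.0000,-11.2500)
o1: d²=25 ≤ ρ²=31; F_rep = 12·(-3,4)/25² = (-0.0576,0.0768)
o2: d²=178 > ρ²=31 → inactive
F = F_att + ΣF_rep = (-12.0576,-11.1732)
Δp = p'−p = (-3.0144,-2.7933); α = Δx/Fx = (-1884/625) / (-7536/625) = 1/4
check: Δy/Fy = (-27933/10000) / (-27933/2500) = 1/4 ✓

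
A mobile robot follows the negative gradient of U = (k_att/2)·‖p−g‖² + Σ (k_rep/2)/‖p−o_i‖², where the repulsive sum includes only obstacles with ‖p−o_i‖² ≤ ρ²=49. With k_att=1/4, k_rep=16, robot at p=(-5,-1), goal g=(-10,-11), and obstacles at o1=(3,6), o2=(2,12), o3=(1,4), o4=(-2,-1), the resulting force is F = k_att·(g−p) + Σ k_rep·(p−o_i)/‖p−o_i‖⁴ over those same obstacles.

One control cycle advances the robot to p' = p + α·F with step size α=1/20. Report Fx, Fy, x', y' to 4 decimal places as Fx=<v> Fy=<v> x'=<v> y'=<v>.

Fx=-1.8426 Fy=-2.5000 x'=-5.0921 y'=-1.1250

F_att = 1/4·(g−p) = 1/4·(-5,-10) = (-1.2500,-2.5000)
o1: d²=113 > ρ²=49 → inactive
o2: d²=218 > ρ²=49 → inactive
o3: d²=61 > ρ²=49 → inactive
o4: d²=9 ≤ ρ²=49; F_rep = 16·(-3,0)/9² = (-0.5926,0.0000)
F = F_att + ΣF_rep = (-1.8426,-2.5000)
p' = p + 1/20·F = (-5.0921,-1.1250)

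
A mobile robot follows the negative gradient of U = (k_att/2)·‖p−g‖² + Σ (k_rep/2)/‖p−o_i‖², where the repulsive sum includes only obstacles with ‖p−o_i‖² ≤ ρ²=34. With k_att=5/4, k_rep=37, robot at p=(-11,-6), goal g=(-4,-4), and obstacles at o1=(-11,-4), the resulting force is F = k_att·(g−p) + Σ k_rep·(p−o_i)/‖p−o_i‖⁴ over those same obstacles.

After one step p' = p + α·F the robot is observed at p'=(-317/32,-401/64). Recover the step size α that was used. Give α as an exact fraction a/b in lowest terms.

F_att = 5/4·(g−p) = 5/4·(7,2) = (8.7500,2.5000)
o1: d²=4 ≤ ρ²=34; F_rep = 37·(0,-2)/4² = (0.0000,-4.6250)
F = F_att + ΣF_rep = (8.7500,-2.1250)
Δp = p'−p = (1.0938,-0.2656); α = Δx/Fx = (35/32) / (35/4) = 1/8
check: Δy/Fy = (-17/64) / (-17/8) = 1/8 ✓

α = 1/8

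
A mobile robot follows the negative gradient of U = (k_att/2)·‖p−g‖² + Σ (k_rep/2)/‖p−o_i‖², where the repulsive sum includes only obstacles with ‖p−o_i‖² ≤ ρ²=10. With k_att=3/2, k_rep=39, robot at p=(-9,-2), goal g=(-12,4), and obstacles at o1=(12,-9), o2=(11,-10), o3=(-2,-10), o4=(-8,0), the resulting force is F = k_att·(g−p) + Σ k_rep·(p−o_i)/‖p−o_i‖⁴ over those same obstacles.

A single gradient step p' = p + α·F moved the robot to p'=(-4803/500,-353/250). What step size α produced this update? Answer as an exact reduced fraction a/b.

α = 1/10

F_att = 3/2·(g−p) = 3/2·(-3,6) = (-4.5000,9.0000)
o1: d²=490 > ρ²=10 → inactive
o2: d²=464 > ρ²=10 → inactive
o3: d²=113 > ρ²=10 → inactive
o4: d²=5 ≤ ρ²=10; F_rep = 39·(-1,-2)/5² = (-1.5600,-3.1200)
F = F_att + ΣF_rep = (-6.0600,5.8800)
Δp = p'−p = (-0.6060,0.5880); α = Δx/Fx = (-303/500) / (-303/50) = 1/10
check: Δy/Fy = (147/250) / (147/25) = 1/10 ✓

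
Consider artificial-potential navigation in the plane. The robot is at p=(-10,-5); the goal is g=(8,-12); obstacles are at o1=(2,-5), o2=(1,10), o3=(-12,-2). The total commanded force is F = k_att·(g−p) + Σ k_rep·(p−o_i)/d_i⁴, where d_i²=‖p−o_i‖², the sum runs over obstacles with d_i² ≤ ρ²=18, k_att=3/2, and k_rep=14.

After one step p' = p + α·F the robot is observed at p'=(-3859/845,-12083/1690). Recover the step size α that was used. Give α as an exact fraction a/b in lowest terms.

α = 1/5

F_att = 3/2·(g−p) = 3/2·(18,-7) = (27.0000,-10.5000)
o1: d²=144 > ρ²=18 → inactive
o2: d²=346 > ρ²=18 → inactive
o3: d²=13 ≤ ρ²=18; F_rep = 14·(2,-3)/13² = (0.1657,-0.2485)
F = F_att + ΣF_rep = (27.1657,-10.7485)
Δp = p'−p = (5.4331,-2.1497); α = Δx/Fx = (4591/845) / (4591/169) = 1/5
check: Δy/Fy = (-3633/1690) / (-3633/338) = 1/5 ✓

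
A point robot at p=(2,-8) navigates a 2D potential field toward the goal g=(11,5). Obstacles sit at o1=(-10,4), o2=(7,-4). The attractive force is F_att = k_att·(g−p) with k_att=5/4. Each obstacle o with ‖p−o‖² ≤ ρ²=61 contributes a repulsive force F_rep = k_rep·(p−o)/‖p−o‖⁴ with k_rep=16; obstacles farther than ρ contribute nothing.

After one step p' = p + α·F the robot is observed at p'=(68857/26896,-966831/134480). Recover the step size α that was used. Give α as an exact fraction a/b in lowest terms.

F_att = 5/4·(g−p) = 5/4·(9,13) = (11.2500,16.2500)
o1: d²=288 > ρ²=61 → inactive
o2: d²=41 ≤ ρ²=61; F_rep = 16·(-5,-4)/41² = (-0.0476,-0.0381)
F = F_att + ΣF_rep = (11.2024,16.2119)
Δp = p'−p = (0.5601,0.8106); α = Δx/Fx = (15065/26896) / (75325/6724) = 1/20
check: Δy/Fy = (109009/134480) / (109009/6724) = 1/20 ✓

α = 1/20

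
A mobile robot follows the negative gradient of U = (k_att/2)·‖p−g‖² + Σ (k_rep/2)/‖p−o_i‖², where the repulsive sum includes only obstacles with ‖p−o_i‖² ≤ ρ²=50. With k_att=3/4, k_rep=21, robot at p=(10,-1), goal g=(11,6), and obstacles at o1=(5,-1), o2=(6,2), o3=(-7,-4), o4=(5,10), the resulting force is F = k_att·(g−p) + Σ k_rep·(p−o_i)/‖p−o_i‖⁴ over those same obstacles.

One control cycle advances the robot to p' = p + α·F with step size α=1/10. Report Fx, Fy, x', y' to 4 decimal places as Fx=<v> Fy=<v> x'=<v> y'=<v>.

Fx=1.0524 Fy=5.1492 x'=10.1052 y'=-0.4851

F_att = 3/4·(g−p) = 3/4·(1,7) = (0.7500,5.2500)
o1: d²=25 ≤ ρ²=50; F_rep = 21·(5,0)/25² = (0.1680,0.0000)
o2: d²=25 ≤ ρ²=50; F_rep = 21·(4,-3)/25² = (0.1344,-0.1008)
o3: d²=298 > ρ²=50 → inactive
o4: d²=146 > ρ²=50 → inactive
F = F_att + ΣF_rep = (1.0524,5.1492)
p' = p + 1/10·F = (10.1052,-0.4851)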